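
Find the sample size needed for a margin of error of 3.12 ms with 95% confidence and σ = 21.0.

n = (z*σ/E)² = (1.96×21.0/3.12)² = 174.04 → n = 175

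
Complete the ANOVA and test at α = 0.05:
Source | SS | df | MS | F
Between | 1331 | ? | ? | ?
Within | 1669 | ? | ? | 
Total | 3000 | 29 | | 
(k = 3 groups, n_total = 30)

df_between = 2, df_within = 27. MS_between = 665.5, MS_within = 61.81. F = 10.766, F_crit ≈ 3.354. Reject H₀.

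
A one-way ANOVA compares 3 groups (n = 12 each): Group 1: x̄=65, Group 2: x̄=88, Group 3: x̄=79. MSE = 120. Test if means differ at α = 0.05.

Grand mean = 77.33. SS_between = 3224.0, MS_between = 1612.0. F = 13.433, F_crit ≈ 3.285. Reject H₀.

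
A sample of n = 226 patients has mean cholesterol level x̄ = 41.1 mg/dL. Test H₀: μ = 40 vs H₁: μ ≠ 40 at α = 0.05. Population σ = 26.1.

z = (x̄ - μ₀)/(σ/√n) = (41.1 - 40)/(26.1/√226) = 0.634. Critical value: ±1.96. Since |0.634| ≤ 1.96, Fail to reject H₀.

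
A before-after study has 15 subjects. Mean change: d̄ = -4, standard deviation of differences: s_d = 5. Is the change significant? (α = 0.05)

t = d̄/(s_d/√n) = -4/(5/√15) = -3.098. df = 14, critical t = ±2.145. Reject H₀.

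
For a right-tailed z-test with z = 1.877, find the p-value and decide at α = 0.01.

p = P(Z > 1.877) = 1 - Φ(1.877) ≈ 0.0303. Since p ≥ 0.01, fail to reject H₀ (not significant) at α = 0.01.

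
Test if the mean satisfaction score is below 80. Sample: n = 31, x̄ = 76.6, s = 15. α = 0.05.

t = (76.6 - 80)/(15/√31) = -1.262, df = 30. Critical t = -1.697. Fail to reject H₀.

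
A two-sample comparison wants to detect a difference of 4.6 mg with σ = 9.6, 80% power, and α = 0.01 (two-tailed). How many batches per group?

n per group = 2(z_α/2 + z_β)²σ²/d² = 2×(2.576 + 0.84)²×9.6²/4.6² = 101.6 → n = 102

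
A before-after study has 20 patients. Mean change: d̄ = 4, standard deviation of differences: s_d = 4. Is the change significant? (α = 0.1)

t = d̄/(s_d/√n) = 4/(4/√20) = 4.472. df = 19, critical t = ±1.729. Reject H₀.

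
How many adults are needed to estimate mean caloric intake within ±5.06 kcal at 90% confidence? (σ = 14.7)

n = (z*σ/E)² = (1.645×14.7/5.06)² = 22.8 → n = 23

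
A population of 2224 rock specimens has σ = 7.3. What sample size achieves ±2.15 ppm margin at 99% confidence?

Without FPC: n₀ = (2.576×7.3/2.15)² = 76.5. With FPC: n = n₀N/(n₀+N-1) = 74.0 → n = 74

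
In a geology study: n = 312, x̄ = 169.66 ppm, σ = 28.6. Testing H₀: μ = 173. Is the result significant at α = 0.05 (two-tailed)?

z = (169.66 - 173)/(28.6/√312) = -2.063. Since |z| > 1.96, significant at α = 0.05.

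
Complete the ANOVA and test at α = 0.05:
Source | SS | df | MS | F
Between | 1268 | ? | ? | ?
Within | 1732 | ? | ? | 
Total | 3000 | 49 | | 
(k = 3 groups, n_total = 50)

df_between = 2, df_within = 47. MS_between = 634.0, MS_within = 36.85. F = 17.204, F_crit ≈ 3.195. Reject H₀.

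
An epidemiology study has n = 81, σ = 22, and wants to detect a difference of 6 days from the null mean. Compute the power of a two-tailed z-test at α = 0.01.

SE = σ/√n = 22/√81 = 2.444. Non-centrality λ = d/SE = 6/2.444 = 2.455. Power ≈ Φ(λ - z_{α/2}) = Φ(2.455 - 2.576) = Φ(-0.121) = 0.452.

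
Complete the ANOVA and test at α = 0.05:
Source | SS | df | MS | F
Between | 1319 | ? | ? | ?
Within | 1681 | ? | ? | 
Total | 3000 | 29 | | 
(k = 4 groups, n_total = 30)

df_between = 3, df_within = 26. MS_between = 439.67, MS_within = 64.65. F = 6.8, F_crit ≈ 2.975. Reject H₀.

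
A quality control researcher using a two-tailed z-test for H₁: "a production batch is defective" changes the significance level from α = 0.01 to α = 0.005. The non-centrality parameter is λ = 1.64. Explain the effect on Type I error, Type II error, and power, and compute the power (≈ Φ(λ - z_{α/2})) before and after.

Decreasing α from 0.01 to 0.005:
• Type I error rate decreases (α is the Type I rate by definition).
• Critical value moves from z_{α/2} = 2.576 to 2.807, so power = Φ(λ - z_{α/2}) goes from Φ(1.64 - 2.576) = 0.175 to Φ(1.64 - 2.807) = 0.122.
• Type II error rate β = 1 - power therefore increases (0.825 → 0.878).
Appropriate when false positives are costly — here, scrapping a good batch — wasted material and cost for no reason.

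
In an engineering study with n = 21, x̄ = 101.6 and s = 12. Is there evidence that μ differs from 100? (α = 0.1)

t = (x̄ - μ₀)/(s/√n) = (101.6 - 100)/(12/√21) = 0.611. df = 20, critical t = ±1.725. Fail to reject H₀.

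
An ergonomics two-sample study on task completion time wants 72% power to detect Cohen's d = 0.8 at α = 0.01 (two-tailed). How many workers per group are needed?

z_{α/2} = 2.576, z_β = Φ⁻¹(0.72) = 0.583. For large effect (d = 0.8): n per group = 2(z_{α/2} + z_β)²/d² = 2(2.576 + 0.583)²/0.8² = 31.2 → 32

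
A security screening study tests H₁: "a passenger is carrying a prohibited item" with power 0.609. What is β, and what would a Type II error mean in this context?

β = 1 - power = 1 - 0.609 = 0.391. A Type II error is failing to reject H₀ when H₀ is false (false negative) — here, failing to conclude that a passenger is carrying a prohibited item when in fact it is true. Consequence: letting a prohibited item through — security breach.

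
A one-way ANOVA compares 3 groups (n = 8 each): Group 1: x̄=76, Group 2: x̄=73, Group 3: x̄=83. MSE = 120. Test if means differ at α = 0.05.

Grand mean = 77.33. SS_between = 421.33, MS_between = 210.67. F = 1.756, F_crit ≈ 3.467. Fail to reject H₀.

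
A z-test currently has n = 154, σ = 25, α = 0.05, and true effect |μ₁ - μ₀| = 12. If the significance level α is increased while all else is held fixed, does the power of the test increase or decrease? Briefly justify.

Power increases: a larger α lowers the critical value, so more of the H₁ sampling distribution falls in the rejection region.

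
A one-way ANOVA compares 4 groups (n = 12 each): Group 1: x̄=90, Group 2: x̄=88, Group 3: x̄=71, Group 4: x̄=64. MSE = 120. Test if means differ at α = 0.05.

Grand mean = 78.25. SS_between = 5865.0, MS_between = 1955.0. F = 16.292, F_crit ≈ 2.816. Reject H₀.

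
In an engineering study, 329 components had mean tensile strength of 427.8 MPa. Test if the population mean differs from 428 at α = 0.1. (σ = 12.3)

z = (x̄ - μ₀)/(σ/√n) = (427.8 - 428)/(12.3/√329) = -0.295. Critical value: ±1.645. Since |-0.295| ≤ 1.645, Fail to reject H₀.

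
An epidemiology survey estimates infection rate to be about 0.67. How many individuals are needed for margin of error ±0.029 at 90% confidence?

n = z²p(1-p)/E² = 1.645²×0.67×0.33/0.029² = 711.4 → n = 712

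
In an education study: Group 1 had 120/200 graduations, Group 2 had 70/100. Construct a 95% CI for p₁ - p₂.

p̂₁ = 0.6, p̂₂ = 0.7. Difference = -0.1. CI = (-0.213, 0.013)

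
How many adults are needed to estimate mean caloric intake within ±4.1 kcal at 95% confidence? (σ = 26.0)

n = (z*σ/E)² = (1.96×26.0/4.1)² = 154.5 → n = 155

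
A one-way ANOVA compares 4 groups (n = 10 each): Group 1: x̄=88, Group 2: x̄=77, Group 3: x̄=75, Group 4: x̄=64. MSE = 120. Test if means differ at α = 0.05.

Grand mean = 76.0. SS_between = 2900.0, MS_between = 966.67. F = 8.056, F_crit ≈ 2.866. Reject H₀.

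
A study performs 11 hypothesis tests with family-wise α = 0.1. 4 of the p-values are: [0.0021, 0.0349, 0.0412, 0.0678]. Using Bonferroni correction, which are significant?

Bonferroni α = 0.1/11 = 0.00909. Significant p-values: [0.0021]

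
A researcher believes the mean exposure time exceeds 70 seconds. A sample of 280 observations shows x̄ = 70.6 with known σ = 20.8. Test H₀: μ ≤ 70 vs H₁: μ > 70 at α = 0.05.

z = 0.483. Critical value: 1.645. Fail to reject H₀.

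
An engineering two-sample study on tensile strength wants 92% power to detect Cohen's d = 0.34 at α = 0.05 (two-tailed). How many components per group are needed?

z_{α/2} = 1.96, z_β = Φ⁻¹(0.92) = 1.405. For small effect (d = 0.34): n per group = 2(z_{α/2} + z_β)²/d² = 2(1.96 + 1.405)²/0.34² = 195.9 → 196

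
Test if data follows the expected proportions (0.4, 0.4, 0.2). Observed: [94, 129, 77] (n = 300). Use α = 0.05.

Expected: [120.0, 120.0, 60.0]. χ² = 11.125. df = 2, critical = 5.991. Reject H₀.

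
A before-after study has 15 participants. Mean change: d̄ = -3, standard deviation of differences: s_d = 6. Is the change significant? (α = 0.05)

t = d̄/(s_d/√n) = -3/(6/√15) = -1.936. df = 14, critical t = ±2.145. Fail to reject H₀.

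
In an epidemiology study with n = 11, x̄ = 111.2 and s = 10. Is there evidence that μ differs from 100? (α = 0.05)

t = (x̄ - μ₀)/(s/√n) = (111.2 - 100)/(10/√11) = 3.715. df = 10, critical t = ±2.228. Reject H₀.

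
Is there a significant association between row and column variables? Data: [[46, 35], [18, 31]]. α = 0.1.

χ² = 4.913. df = 1, critical = 2.706. Reject H₀. Variables are dependent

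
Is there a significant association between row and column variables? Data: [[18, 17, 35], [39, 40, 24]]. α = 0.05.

χ² = 13.256. df = 2, critical = 5.991. Reject H₀. Variables are dependent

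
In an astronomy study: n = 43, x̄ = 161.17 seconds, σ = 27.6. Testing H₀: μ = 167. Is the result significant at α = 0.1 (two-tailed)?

z = (161.17 - 167)/(27.6/√43) = -1.385. Since |z| ≤ 1.645, not significant at α = 0.1.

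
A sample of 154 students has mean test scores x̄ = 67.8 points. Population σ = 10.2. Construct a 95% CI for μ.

CI = x̄ ± z*(σ/√n) = 67.8 ± 1.96(10.2/√154) = 67.8 ± 1.61 = (66.19, 69.41)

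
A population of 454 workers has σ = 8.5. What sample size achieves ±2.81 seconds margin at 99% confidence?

Without FPC: n₀ = (2.576×8.5/2.81)² = 60.718. With FPC: n = n₀N/(n₀+N-1) = 53.7 → n = 54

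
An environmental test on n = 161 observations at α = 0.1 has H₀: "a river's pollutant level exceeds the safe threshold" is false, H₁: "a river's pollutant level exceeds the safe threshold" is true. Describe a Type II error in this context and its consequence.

Type II error: failing to reject H₀ when it is false — concluding that a river's pollutant level exceeds the safe threshold is not supported when in fact it is. Consequence: allowing unsafe pollution to continue.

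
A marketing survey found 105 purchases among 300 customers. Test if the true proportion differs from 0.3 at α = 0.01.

p̂ = 0.35, p₀ = 0.3. z = (p̂ - p₀)/√(p₀(1-p₀)/n) = 1.89. Critical: ±2.576. Fail to reject H₀.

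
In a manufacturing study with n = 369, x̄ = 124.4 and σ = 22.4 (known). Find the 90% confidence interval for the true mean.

CI = x̄ ± z*(σ/√n) = 124.4 ± 1.645(22.4/√369) = 124.4 ± 1.92 = (122.48, 126.32)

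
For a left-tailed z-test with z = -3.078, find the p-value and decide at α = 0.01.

p = P(Z < -3.078) = Φ(-3.078) ≈ 0.001. Since p < 0.01, reject H₀ (significant) at α = 0.01.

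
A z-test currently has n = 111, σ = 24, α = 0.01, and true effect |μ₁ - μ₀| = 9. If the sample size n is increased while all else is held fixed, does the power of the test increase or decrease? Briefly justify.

Power increases: a larger n shrinks the standard error σ/√n, moving the sampling distribution under H₁ further from the critical value.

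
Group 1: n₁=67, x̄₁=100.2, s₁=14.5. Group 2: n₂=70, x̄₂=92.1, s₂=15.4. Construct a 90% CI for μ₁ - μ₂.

Difference = 8.1. SE = √(14.5²/67 + 15.4²/70) = 2.555. CI = (3.9, 12.3)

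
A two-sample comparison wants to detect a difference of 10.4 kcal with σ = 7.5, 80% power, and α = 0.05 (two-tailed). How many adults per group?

n per group = 2(z_α/2 + z_β)²σ²/d² = 2×(1.96 + 0.84)²×7.5²/10.4² = 8.2 → n = 9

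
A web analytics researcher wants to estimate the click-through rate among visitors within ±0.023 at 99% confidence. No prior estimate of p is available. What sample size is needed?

Conservative approach: use p = 0.5 (maximizes p(1-p) = 0.25). n = z²(0.25)/E² = 2.576²×0.25/0.023² = 3136.0 → n = 3136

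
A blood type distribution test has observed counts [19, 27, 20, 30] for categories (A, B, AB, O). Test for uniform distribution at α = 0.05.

Expected = 24 each. χ² = Σ(O-E)²/E = 3.583. df = 3, critical value = 7.815. Fail to reject H₀.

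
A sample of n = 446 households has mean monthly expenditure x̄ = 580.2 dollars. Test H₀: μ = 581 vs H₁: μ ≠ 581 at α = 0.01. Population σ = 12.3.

z = (x̄ - μ₀)/(σ/√n) = (580.2 - 581)/(12.3/√446) = -1.374. Critical value: ±2.576. Since |-1.374| ≤ 2.576, Fail to reject H₀.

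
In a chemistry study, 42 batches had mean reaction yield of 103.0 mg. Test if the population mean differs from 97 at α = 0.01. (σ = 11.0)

z = (x̄ - μ₀)/(σ/√n) = (103.0 - 97)/(11.0/√42) = 3.535. Critical value: ±2.576. Since |3.535| > 2.576, Reject H₀.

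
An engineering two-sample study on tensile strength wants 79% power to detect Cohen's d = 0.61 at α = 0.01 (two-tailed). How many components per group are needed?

z_{α/2} = 2.576, z_β = Φ⁻¹(0.79) = 0.806. For medium effect (d = 0.61): n per group = 2(z_{α/2} + z_β)²/d² = 2(2.576 + 0.806)²/0.61² = 61.5 → 62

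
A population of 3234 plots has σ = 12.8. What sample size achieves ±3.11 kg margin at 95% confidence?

Without FPC: n₀ = (1.96×12.8/3.11)² = 65.075. With FPC: n = n₀N/(n₀+N-1) = 63.8 → n = 64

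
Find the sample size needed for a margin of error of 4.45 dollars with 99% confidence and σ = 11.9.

n = (z*σ/E)² = (2.576×11.9/4.45)² = 47.5 → n = 48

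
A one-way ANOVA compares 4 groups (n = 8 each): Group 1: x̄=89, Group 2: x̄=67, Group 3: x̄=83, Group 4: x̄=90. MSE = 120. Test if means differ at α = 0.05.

Grand mean = 82.25. SS_between = 2710.0, MS_between = 903.33. F = 7.528, F_crit ≈ 2.947. Reject H₀.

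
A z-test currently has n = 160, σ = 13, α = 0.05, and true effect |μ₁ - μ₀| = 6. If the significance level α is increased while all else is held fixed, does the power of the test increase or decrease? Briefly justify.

Power increases: a larger α lowers the critical value, so more of the H₁ sampling distribution falls in the rejection region.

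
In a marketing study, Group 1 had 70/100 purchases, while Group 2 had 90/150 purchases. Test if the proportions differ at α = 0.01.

p̂₁ = 0.7, p̂₂ = 0.6, pooled p̂ = 0.64. z = 1.614. Critical: ±2.576. Fail to reject H₀.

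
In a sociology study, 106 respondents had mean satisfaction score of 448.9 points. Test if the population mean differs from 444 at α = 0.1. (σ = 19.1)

z = (x̄ - μ₀)/(σ/√n) = (448.9 - 444)/(19.1/√106) = 2.641. Critical value: ±1.645. Since |2.641| > 1.645, Reject H₀.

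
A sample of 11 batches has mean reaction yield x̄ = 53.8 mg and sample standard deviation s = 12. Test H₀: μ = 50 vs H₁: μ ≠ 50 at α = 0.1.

t = (x̄ - μ₀)/(s/√n) = (53.8 - 50)/(12/√11) = 1.05. df = 10, critical t = ±1.812. Fail to reject H₀.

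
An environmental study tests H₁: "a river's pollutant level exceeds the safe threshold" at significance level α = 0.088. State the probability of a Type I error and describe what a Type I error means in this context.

P(Type I error) = α = 0.088. A Type I error is rejecting H₀ when H₀ is actually true (false positive) — here, concluding that a river's pollutant level exceeds the safe threshold when in fact this is not the case. Consequence: shutting down a compliant factory unnecessarily.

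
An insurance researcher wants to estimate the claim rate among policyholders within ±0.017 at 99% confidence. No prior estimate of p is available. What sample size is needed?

Conservative approach: use p = 0.5 (maximizes p(1-p) = 0.25). n = z²(0.25)/E² = 2.576²×0.25/0.017² = 5740.3 → n = 5741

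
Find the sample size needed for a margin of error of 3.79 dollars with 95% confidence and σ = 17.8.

n = (z*σ/E)² = (1.96×17.8/3.79)² = 84.7 → n = 85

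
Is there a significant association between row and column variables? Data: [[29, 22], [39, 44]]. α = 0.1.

χ² = 1.232. df = 1, critical = 2.706. Fail to reject H₀. No evidence of dependence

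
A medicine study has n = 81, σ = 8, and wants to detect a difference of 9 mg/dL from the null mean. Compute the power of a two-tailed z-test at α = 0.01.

SE = σ/√n = 8/√81 = 0.889. Non-centrality λ = d/SE = 9/0.889 = 10.125. Power ≈ Φ(λ - z_{α/2}) = Φ(10.125 - 2.576) = Φ(7.549) = 1.0.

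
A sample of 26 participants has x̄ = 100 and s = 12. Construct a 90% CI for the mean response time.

CI = x̄ ± t*(s/√n) = 100 ± 1.708(12/√26) = (95.98, 104.02)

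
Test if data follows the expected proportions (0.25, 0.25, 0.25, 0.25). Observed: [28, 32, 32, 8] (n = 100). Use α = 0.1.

Expected: [25.0, 25.0, 25.0, 25.0]. χ² = 15.84. df = 3, critical = 6.251. Reject H₀.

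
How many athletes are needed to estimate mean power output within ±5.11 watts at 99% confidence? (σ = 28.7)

n = (z*σ/E)² = (2.576×28.7/5.11)² = 209.3 → n = 210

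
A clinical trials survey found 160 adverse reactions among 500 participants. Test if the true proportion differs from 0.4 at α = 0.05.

p̂ = 0.32, p₀ = 0.4. z = (p̂ - p₀)/√(p₀(1-p₀)/n) = -3.651. Critical: ±1.96. Reject H₀.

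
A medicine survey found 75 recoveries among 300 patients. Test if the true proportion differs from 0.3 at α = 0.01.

p̂ = 0.25, p₀ = 0.3. z = (p̂ - p₀)/√(p₀(1-p₀)/n) = -1.89. Critical: ±2.576. Fail to reject H₀.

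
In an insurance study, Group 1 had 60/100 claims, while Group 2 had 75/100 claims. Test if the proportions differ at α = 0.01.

p̂₁ = 0.6, p̂₂ = 0.75, pooled p̂ = 0.675. z = -2.265. Critical: ±2.576. Fail to reject H₀.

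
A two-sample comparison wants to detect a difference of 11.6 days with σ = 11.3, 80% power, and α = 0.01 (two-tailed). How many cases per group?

n per group = 2(z_α/2 + z_β)²σ²/d² = 2×(2.576 + 0.84)²×11.3²/11.6² = 22.1 → n = 23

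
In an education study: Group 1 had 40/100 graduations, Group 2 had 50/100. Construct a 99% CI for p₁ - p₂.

p̂₁ = 0.4, p̂₂ = 0.5. Difference = -0.1. CI = (-0.28, 0.08)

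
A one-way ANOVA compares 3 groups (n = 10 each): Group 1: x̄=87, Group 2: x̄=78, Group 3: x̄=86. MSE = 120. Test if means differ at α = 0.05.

Grand mean = 83.67. SS_between = 486.67, MS_between = 243.33. F = 2.028, F_crit ≈ 3.354. Fail to reject H₀.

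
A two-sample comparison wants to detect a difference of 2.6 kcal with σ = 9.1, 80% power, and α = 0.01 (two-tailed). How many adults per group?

n per group = 2(z_α/2 + z_β)²σ²/d² = 2×(2.576 + 0.84)²×9.1²/2.6² = 285.9 → n = 286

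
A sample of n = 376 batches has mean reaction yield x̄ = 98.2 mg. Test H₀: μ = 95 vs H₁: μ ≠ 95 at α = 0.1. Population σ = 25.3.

z = (x̄ - μ₀)/(σ/√n) = (98.2 - 95)/(25.3/√376) = 2.453. Critical value: ±1.645. Since |2.453| > 1.645, Reject H₀.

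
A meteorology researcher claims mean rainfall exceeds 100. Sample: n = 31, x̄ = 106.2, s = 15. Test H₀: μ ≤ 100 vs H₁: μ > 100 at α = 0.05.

t = (106.2 - 100)/(15/√31) = 2.301, df = 30. Critical t = 1.697. Reject H₀.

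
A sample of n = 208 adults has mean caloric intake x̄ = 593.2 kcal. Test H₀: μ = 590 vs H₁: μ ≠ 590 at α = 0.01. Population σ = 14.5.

z = (x̄ - μ₀)/(σ/√n) = (593.2 - 590)/(14.5/√208) = 3.183. Critical value: ±2.576. Since |3.183| > 2.576, Reject H₀.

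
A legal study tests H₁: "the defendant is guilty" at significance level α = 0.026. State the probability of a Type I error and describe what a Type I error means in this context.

P(Type I error) = α = 0.026. A Type I error is rejecting H₀ when H₀ is actually true (false positive) — here, concluding that the defendant is guilty when in fact this is not the case. Consequence: convicting an innocent person.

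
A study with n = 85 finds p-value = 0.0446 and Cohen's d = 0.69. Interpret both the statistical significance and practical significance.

Statistically significant (p = 0.0446 < 0.05). Cohen's d = 0.69 indicates a medium effect size. Both statistical and practical significance should be considered.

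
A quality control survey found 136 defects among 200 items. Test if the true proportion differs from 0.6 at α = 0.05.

p̂ = 0.68, p₀ = 0.6. z = (p̂ - p₀)/√(p₀(1-p₀)/n) = 2.309. Critical: ±1.96. Reject H₀.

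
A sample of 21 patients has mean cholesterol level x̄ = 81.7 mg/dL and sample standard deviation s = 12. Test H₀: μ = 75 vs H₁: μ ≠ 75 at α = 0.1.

t = (x̄ - μ₀)/(s/√n) = (81.7 - 75)/(12/√21) = 2.559. df = 20, critical t = ±1.725. Reject H₀.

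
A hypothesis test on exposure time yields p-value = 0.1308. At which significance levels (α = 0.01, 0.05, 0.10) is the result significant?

p = 0.1308. Not significant at any of the given levels.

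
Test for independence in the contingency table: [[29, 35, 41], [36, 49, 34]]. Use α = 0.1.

χ² = 2.877. df = 2, critical = 4.605. Fail to reject H₀. No evidence of dependence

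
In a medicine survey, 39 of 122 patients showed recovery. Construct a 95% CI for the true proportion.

p̂ = 0.32. CI = p̂ ± z*√(p̂(1-p̂)/n) = (0.237, 0.402)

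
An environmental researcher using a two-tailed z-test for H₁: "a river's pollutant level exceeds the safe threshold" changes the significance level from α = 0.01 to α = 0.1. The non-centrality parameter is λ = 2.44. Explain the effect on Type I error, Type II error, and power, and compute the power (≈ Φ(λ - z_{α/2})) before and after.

Increasing α from 0.01 to 0.1:
• Type I error rate increases (α is the Type I rate by definition).
• Critical value moves from z_{α/2} = 2.576 to 1.645, so power = Φ(λ - z_{α/2}) goes from Φ(2.44 - 2.576) = 0.446 to Φ(2.44 - 1.645) = 0.787.
• Type II error rate β = 1 - power therefore decreases (0.554 → 0.213).
Appropriate when false negatives are costly — here, allowing unsafe pollution to continue.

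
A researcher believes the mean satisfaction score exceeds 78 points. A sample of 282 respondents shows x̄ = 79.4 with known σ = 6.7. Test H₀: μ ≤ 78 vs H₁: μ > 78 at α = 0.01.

z = 3.509. Critical value: 2.33. Reject H₀.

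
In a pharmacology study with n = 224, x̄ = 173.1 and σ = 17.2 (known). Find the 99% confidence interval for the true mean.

CI = x̄ ± z*(σ/√n) = 173.1 ± 2.576(17.2/√224) = 173.1 ± 2.96 = (170.14, 176.06)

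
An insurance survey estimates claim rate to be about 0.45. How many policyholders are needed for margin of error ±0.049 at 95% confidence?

n = z²p(1-p)/E² = 1.96²×0.45×0.55/0.049² = 396.0 → n = 396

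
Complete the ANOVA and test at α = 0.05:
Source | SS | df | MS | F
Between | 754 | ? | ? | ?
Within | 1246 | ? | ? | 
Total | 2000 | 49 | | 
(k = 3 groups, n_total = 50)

df_between = 2, df_within = 47. MS_between = 377.0, MS_within = 26.51. F = 14.221, F_crit ≈ 3.195. Reject H₀.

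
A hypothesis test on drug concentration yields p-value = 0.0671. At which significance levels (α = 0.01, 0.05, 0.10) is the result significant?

p = 0.0671. Significant at: α = 0.1.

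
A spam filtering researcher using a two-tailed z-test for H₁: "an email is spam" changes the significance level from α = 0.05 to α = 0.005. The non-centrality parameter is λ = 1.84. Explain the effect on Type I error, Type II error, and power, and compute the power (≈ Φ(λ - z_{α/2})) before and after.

Decreasing α from 0.05 to 0.005:
• Type I error rate decreases (α is the Type I rate by definition).
• Critical value moves from z_{α/2} = 1.96 to 2.807, so power = Φ(λ - z_{α/2}) goes from Φ(1.84 - 1.96) = 0.452 to Φ(1.84 - 2.807) = 0.167.
• Type II error rate β = 1 - power therefore increases (0.548 → 0.833).
Appropriate when false positives are costly — here, a legitimate email is sent to the spam folder and the user misses it.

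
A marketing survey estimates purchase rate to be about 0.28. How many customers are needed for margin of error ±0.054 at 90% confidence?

n = z²p(1-p)/E² = 1.645²×0.28×0.72/0.054² = 187.1 → n = 188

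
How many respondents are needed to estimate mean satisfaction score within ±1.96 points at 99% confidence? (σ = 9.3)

n = (z*σ/E)² = (2.576×9.3/1.96)² = 149.4 → n = 150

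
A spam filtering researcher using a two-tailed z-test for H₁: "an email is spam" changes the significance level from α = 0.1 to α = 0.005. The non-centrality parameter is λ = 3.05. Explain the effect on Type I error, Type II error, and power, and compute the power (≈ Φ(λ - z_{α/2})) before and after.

Decreasing α from 0.1 to 0.005:
• Type I error rate decreases (α is the Type I rate by definition).
• Critical value moves from z_{α/2} = 1.645 to 2.807, so power = Φ(λ - z_{α/2}) goes from Φ(3.05 - 1.645) = 0.92 to Φ(3.05 - 2.807) = 0.596.
• Type II error rate β = 1 - power therefore increases (0.08 → 0.404).
Appropriate when false positives are costly — here, a legitimate email is sent to the spam folder and the user misses it.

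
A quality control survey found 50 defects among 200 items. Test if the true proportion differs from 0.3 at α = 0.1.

p̂ = 0.25, p₀ = 0.3. z = (p̂ - p₀)/√(p₀(1-p₀)/n) = -1.543. Critical: ±1.645. Fail to reject H₀.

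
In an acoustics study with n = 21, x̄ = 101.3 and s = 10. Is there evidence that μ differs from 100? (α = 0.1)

t = (x̄ - μ₀)/(s/√n) = (101.3 - 100)/(10/√21) = 0.596. df = 20, critical t = ±1.725. Fail to reject H₀.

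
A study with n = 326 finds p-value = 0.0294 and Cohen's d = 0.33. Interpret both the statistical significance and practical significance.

Statistically significant (p = 0.0294 < 0.05). Cohen's d = 0.33 indicates a small effect size. Both statistical and practical significance should be considered.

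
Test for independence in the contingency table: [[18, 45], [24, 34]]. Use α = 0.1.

χ² = 2.186. df = 1, critical = 2.706. Fail to reject H₀. No evidence of dependence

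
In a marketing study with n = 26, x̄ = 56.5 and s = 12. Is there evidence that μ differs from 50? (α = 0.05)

t = (x̄ - μ₀)/(s/√n) = (56.5 - 50)/(12/√26) = 2.762. df = 25, critical t = ±2.06. Reject H₀.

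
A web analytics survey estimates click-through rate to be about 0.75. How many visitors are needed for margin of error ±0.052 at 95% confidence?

n = z²p(1-p)/E² = 1.96²×0.75×0.25/0.052² = 266.4 → n = 267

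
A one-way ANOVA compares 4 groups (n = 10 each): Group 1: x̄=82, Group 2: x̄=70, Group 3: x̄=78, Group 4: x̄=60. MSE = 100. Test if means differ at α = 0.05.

Grand mean = 72.5. SS_between = 2830.0, MS_between = 943.33. F = 9.433, F_crit ≈ 2.866. Reject H₀.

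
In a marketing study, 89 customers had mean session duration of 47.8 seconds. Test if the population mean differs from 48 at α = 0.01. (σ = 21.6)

z = (x̄ - μ₀)/(σ/√n) = (47.8 - 48)/(21.6/√89) = -0.087. Critical value: ±2.576. Since |-0.087| ≤ 2.576, Fail to reject H₀.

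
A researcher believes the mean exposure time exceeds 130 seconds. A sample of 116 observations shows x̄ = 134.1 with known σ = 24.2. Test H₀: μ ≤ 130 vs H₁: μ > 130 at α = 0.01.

z = 1.825. Critical value: 2.33. Fail to reject H₀.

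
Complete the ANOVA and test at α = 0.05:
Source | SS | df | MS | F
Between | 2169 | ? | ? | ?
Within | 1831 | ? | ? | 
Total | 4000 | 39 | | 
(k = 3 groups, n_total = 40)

df_between = 2, df_within = 37. MS_between = 1084.5, MS_within = 49.49. F = 21.915, F_crit ≈ 3.252. Reject H₀.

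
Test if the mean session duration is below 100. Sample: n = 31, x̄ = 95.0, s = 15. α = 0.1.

t = (95.0 - 100)/(15/√31) = -1.856, df = 30. Critical t = -1.31. Reject H₀.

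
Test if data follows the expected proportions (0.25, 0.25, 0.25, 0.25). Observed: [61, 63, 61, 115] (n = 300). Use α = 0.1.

Expected: [75.0, 75.0, 75.0, 75.0]. χ² = 28.48. df = 3, critical = 6.251. Reject H₀.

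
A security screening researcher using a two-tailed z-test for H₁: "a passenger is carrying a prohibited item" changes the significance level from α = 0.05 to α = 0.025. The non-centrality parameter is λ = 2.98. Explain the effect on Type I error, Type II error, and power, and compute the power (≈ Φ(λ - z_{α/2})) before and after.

Decreasing α from 0.05 to 0.025:
• Type I error rate decreases (α is the Type I rate by definition).
• Critical value moves from z_{α/2} = 1.96 to 2.241, so power = Φ(λ - z_{α/2}) goes from Φ(2.98 - 1.96) = 0.846 to Φ(2.98 - 2.241) = 0.77.
• Type II error rate β = 1 - power therefore increases (0.154 → 0.23).
Appropriate when false positives are costly — here, detaining an innocent passenger — delay and inconvenience.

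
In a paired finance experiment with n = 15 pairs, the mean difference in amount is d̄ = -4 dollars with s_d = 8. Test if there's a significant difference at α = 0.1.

t = d̄/(s_d/√n) = -4/(8/√15) = -1.936. df = 14, critical t = ±1.761. Reject H₀.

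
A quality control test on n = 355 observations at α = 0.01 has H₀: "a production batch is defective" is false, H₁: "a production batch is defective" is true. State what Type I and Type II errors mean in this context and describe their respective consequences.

Type I (false positive): concluding that a production batch is defective when it is not — scrapping a good batch — wasted material and cost for no reason. Type II (false negative): failing to conclude that a production batch is defective when it is — shipping a defective batch — faulty products reach customers. Which is costlier depends on domain priorities and is a judgement call rather than a statistical fact.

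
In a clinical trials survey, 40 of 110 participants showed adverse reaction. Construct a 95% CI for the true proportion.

p̂ = 0.364. CI = p̂ ± z*√(p̂(1-p̂)/n) = (0.274, 0.454)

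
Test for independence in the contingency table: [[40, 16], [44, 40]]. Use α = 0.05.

χ² = 5.079. df = 1, critical = 3.841. Reject H₀. Variables are dependent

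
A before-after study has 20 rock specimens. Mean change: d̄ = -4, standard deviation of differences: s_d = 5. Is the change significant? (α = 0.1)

t = d̄/(s_d/√n) = -4/(5/√20) = -3.578. df = 19, critical t = ±1.729. Reject H₀.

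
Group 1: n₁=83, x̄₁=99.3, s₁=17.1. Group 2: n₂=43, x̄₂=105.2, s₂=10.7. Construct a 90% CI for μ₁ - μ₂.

Difference = -5.9. SE = √(17.1²/83 + 10.7²/43) = 2.487. CI = (-9.99, -1.81)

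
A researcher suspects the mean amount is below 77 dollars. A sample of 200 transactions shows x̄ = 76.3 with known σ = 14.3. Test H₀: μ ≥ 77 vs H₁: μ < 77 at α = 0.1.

z = -0.692. Critical value: -1.28. Fail to reject H₀.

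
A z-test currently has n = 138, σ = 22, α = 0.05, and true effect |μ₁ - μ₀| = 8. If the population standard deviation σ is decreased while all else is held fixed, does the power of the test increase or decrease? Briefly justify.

Power increases: a smaller σ shrinks the standard error σ/√n, moving the sampling distribution under H₁ further from the critical value.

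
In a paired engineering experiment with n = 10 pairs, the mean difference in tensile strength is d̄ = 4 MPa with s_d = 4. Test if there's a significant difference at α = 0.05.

t = d̄/(s_d/√n) = 4/(4/√10) = 3.162. df = 9, critical t = ±2.262. Reject H₀.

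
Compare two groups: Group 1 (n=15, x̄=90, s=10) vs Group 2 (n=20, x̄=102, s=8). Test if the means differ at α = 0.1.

Pooled sp = 8.9. t = -3.946, df = 33. Critical t = ±1.692. Reject H₀.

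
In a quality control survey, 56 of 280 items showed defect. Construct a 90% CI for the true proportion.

p̂ = 0.2. CI = p̂ ± z*√(p̂(1-p̂)/n) = (0.161, 0.239)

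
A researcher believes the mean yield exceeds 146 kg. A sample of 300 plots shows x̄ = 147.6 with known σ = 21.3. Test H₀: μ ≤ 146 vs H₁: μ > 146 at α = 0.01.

z = 1.301. Critical value: 2.33. Fail to reject H₀.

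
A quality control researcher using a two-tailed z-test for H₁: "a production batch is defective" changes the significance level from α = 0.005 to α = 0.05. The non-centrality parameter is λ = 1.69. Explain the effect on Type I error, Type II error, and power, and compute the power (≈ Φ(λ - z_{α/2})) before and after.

Increasing α from 0.005 to 0.05:
• Type I error rate increases (α is the Type I rate by definition).
• Critical value moves from z_{α/2} = 2.807 to 1.96, so power = Φ(λ - z_{α/2}) goes from Φ(1.69 - 2.807) = 0.132 to Φ(1.69 - 1.96) = 0.394.
• Type II error rate β = 1 - power therefore decreases (0.868 → 0.606).
Appropriate when false negatives are costly — here, shipping a defective batch — faulty products reach customers.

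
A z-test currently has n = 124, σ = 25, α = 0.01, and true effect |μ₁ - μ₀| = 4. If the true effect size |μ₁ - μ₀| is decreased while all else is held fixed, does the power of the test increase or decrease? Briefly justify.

Power decreases: a smaller true effect decreases the non-centrality λ = |μ₁ - μ₀|/(σ/√n).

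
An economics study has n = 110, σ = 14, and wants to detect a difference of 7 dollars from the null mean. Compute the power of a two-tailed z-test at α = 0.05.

SE = σ/√n = 14/√110 = 1.335. Non-centrality λ = d/SE = 7/1.335 = 5.244. Power ≈ Φ(λ - z_{α/2}) = Φ(5.244 - 1.96) = Φ(3.284) = 0.999.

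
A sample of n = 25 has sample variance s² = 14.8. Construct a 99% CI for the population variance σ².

df = 24. χ²_{0.005} = 45.559, χ²_{0.995} = 9.886. CI for σ² = ((n-1)s²/χ²_{α/2}, (n-1)s²/χ²_{1-α/2}) = (24·14.8/45.559, 24·14.8/9.886) = (7.8, 35.93)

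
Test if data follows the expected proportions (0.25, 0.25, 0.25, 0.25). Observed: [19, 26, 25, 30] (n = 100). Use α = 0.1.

Expected: [25.0, 25.0, 25.0, 25.0]. χ² = 2.48. df = 3, critical = 6.251. Fail to reject H₀.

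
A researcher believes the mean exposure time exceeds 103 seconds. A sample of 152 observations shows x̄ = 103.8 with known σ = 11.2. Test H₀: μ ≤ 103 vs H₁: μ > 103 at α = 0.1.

z = 0.881. Critical value: 1.28. Fail to reject H₀.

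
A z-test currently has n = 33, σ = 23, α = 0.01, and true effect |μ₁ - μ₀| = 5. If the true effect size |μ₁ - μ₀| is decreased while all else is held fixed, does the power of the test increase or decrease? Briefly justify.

Power decreases: a smaller true effect decreases the non-centrality λ = |μ₁ - μ₀|/(σ/√n).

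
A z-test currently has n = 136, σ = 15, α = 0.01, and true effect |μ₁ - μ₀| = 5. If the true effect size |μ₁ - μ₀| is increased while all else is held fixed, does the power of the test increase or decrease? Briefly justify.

Power increases: a larger true effect increases the non-centrality λ = |μ₁ - μ₀|/(σ/√n).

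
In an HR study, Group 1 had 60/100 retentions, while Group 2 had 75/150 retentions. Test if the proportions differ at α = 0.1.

p̂₁ = 0.6, p̂₂ = 0.5, pooled p̂ = 0.54. z = 1.554. Critical: ±1.645. Fail to reject H₀.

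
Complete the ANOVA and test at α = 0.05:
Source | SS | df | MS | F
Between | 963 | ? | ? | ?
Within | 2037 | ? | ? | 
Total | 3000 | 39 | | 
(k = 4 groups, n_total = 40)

df_between = 3, df_within = 36. MS_between = 321.0, MS_within = 56.58. F = 5.673, F_crit ≈ 2.866. Reject H₀.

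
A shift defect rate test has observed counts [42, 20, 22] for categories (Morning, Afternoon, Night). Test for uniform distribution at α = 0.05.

Expected = 28 each. χ² = Σ(O-E)²/E = 10.571. df = 2, critical value = 5.991. Reject H₀.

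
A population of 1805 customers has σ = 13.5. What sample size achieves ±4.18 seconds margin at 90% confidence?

Without FPC: n₀ = (1.645×13.5/4.18)² = 28.226. With FPC: n = n₀N/(n₀+N-1) = 27.8 → n = 28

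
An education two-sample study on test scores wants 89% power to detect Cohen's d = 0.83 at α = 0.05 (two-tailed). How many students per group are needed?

z_{α/2} = 1.96, z_β = Φ⁻¹(0.89) = 1.227. For large effect (d = 0.83): n per group = 2(z_{α/2} + z_β)²/d² = 2(1.96 + 1.227)²/0.83² = 29.5 → 30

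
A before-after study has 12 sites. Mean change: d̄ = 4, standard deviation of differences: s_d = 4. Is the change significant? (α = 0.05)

t = d̄/(s_d/√n) = 4/(4/√12) = 3.464. df = 11, critical t = ±2.201. Reject H₀.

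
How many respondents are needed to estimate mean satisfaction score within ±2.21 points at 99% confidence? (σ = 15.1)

n = (z*σ/E)² = (2.576×15.1/2.21)² = 309.8 → n = 310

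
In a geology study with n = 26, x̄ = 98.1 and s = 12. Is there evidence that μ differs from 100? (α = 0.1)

t = (x̄ - μ₀)/(s/√n) = (98.1 - 100)/(12/√26) = -0.807. df = 25, critical t = ±1.708. Fail to reject H₀.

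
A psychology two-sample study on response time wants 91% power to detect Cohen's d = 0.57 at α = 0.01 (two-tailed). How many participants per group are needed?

z_{α/2} = 2.576, z_β = Φ⁻¹(0.91) = 1.341. For medium effect (d = 0.57): n per group = 2(z_{α/2} + z_β)²/d² = 2(2.576 + 1.341)²/0.57² = 94.4 → 95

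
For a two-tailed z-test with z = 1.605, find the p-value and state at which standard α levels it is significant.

p = 2·P(Z > |1.605|) = 2·(1 - Φ(1.605)) ≈ 0.1085. Not significant at any standard level.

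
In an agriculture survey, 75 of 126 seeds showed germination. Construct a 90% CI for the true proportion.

p̂ = 0.595. CI = p̂ ± z*√(p̂(1-p̂)/n) = (0.523, 0.667)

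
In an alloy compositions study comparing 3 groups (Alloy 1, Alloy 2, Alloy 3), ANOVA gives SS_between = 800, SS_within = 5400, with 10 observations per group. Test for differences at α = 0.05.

df_between = 2, df_within = 27. F = MS_between/MS_within = 400.0/200.0 = 2.0. F_crit ≈ 3.354. Fail to reject H₀.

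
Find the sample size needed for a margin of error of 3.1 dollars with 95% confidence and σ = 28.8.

n = (z*σ/E)² = (1.96×28.8/3.1)² = 331.6 → n = 332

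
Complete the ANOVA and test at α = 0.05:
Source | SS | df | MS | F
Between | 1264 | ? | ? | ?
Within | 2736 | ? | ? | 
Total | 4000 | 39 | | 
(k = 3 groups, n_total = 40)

df_between = 2, df_within = 37. MS_between = 632.0, MS_within = 73.95. F = 8.547, F_crit ≈ 3.252. Reject H₀.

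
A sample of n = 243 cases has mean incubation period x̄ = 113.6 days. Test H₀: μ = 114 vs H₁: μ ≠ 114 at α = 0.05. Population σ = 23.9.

z = (x̄ - μ₀)/(σ/√n) = (113.6 - 114)/(23.9/√243) = -0.261. Critical value: ±1.96. Since |-0.261| ≤ 1.96, Fail to reject H₀.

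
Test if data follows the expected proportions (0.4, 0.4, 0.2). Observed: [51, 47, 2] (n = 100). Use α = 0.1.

Expected: [40.0, 40.0, 20.0]. χ² = 20.45. df = 2, critical = 4.605. Reject H₀.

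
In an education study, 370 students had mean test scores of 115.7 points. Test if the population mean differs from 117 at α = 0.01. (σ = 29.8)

z = (x̄ - μ₀)/(σ/√n) = (115.7 - 117)/(29.8/√370) = -0.839. Critical value: ±2.576. Since |-0.839| ≤ 2.576, Fail to reject H₀.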